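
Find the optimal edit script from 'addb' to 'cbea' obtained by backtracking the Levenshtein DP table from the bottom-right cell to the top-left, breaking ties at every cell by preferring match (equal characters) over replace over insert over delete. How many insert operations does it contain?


Edit distance = 4. Backtracking from cell (4, 4) with preference match > replace > insert > delete,
then listing the resulting alignment 'addb' -> 'cbea' left to right:
  Step 1: replace a->c
  Step 2: replace d->b
  Step 3: replace d->e
  Step 4: replace b->a
Total insertions: 0

0


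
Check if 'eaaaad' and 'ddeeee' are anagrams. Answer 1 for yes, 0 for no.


Sort characters of 'eaaaad': 'aaaade'
Sort characters of 'ddeeee': 'ddeeee'
Sorted forms differ -> they are NOT anagrams
Result: 0

0


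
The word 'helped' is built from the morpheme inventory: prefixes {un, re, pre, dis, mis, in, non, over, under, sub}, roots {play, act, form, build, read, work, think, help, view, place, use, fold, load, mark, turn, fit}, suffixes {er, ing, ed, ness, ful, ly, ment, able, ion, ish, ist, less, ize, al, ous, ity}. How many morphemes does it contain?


Segmenting 'helped' against the inventory:
  'help' -> root (morpheme 1)
  'ed' -> suffix (morpheme 2)
Total morphemes: 2

2


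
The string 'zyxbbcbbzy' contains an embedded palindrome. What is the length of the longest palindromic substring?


Scanning 'zyxbbcbbzy' for palindromic substrings.
Substring at positions 3-7: 'bbcbb'.
Check: reverse('bbcbb') = 'bbcbb' -> palindrome confirmed.
Neighbouring characters ('x' / 'z') break symmetry, so it cannot extend further.
No longer palindromic substring exists; longest length = 5

5


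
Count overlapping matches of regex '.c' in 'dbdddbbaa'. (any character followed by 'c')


Pattern: .c means any character followed by 'c'.
Scanning 'dbdddbbaa' position-by-position:
  Pos 0: window 'db' -> no
  Pos 1: window 'bd' -> no
  Pos 2: window 'dd' -> no
  Pos 3: window 'dd' -> no
  Pos 4: window 'db' -> no
  Pos 5: window 'bb' -> no
  Pos 6: window 'ba' -> no
  Pos 7: window 'aa' -> no
  Pos 8: window 'a' -> no
Total matches: 0

0


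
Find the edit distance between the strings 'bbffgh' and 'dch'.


Building DP table for s1='bbffgh' (len 6) and s2='dch' (len 3):
       d  c  h
    0  1  2  3
  b 1  1  2  3
  b 2  2  2  3
  f 3  3  3  3
  f 4  4  4  4
  g 5  5  5  5
  h 6  6  6  5
Edit distance = dp[6][3] = 5

5


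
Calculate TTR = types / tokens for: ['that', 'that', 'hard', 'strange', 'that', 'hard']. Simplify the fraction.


Tokens: 6
Unique types: ('hard', 'strange', 'that') = 3
TTR = 3/6
Simplify: divide both by 3 -> 1/2
TTR = 1/2

1/2


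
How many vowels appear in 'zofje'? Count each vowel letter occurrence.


Scanning each character of 'zofje':
  Position 1: 'z' -> consonant (running count: 0)
  Position 2: 'o' -> vowel (running count: 1)
  Position 3: 'f' -> consonant (running count: 1)
  Position 4: 'j' -> consonant (running count: 1)
  Position 5: 'e' -> vowel (running count: 2)
Total vowels: 2

2


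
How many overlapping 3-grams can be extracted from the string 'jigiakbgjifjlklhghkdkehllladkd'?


String 'jigiakbgjifjlklhghkdkehllladkd' has length L = 30.
Number of overlapping n-grams = L - n + 1
Substituting: 30 - 3 + 1 = 28

28


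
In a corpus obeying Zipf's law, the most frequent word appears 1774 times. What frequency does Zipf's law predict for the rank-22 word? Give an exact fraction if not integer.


Zipf's law: freq(rank) = f1 / rank
f1 = 1774, rank = 22
freq = 1774 / 22
GCD(1774, 22) = 2
Simplified: 887/11

887/11


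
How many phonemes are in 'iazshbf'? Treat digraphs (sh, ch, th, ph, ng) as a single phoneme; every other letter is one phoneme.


Parsing 'iazshbf' greedily, digraphs first:
  'i' -> vowel phoneme (phonemes so far: 1)
  'a' -> vowel phoneme (phonemes so far: 2)
  'z' -> consonant phoneme (phonemes so far: 3)
  'sh' -> digraph (1 consonant phoneme) (phonemes so far: 4)
  'b' -> consonant phoneme (phonemes so far: 5)
  'f' -> consonant phoneme (phonemes so far: 6)
Total phonemes: 6

6


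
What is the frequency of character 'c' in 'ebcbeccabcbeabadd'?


Scanning 'ebcbeccabcbeabadd' for 'c':
  Position 2: 'c' -> MATCH (count: 1)
  Position 5: 'c' -> MATCH (count: 2)
  Position 6: 'c' -> MATCH (count: 3)
  Position 9: 'c' -> MATCH (count: 4)
Total occurrences of 'c': 4

4


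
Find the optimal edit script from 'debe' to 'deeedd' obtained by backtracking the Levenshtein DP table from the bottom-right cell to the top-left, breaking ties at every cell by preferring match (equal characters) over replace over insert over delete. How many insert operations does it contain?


Edit distance = 3. Backtracking from cell (4, 6) with preference match > replace > insert > delete,
then listing the resulting alignment 'debe' -> 'deeedd' left to right:
  Step 1: keep 'd'
  Step 2: keep 'e'
  Step 3: replace b->e
  Step 4: keep 'e'
  Step 5: insert 'd' [insertion #1]
  Step 6: insert 'd' [insertion #2]
Total insertions: 2

2


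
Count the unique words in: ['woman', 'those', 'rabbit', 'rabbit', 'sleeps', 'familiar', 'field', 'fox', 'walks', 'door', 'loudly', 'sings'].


Listing all tokens and tracking unique types:
  Token 1: 'woman' -> NEW (unique so far: 1)
  Token 2: 'those' -> NEW (unique so far: 2)
  Token 3: 'rabbit' -> NEW (unique so far: 3)
  Token 4: 'rabbit' -> duplicate (unique so far: 3)
  Token 5: 'sleeps' -> NEW (unique so far: 4)
  Token 6: 'familiar' -> NEW (unique so far: 5)
  Token 7: 'field' -> NEW (unique so far: 6)
  Token 8: 'fox' -> NEW (unique so far: 7)
  Token 9: 'walks' -> NEW (unique so far: 8)
  Token 10: 'door' -> NEW (unique so far: 9)
  Token 11: 'loudly' -> NEW (unique so far: 10)
  Token 12: 'sings' -> NEW (unique so far: 11)
Unique types: ('door', 'familiar', 'field', 'fox', 'loudly', 'rabbit', 'sings', 'sleeps', 'those', 'walks', 'woman')
Vocabulary size: 11

11


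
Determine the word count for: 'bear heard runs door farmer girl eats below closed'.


Counting words by splitting on spaces:
  Word 1: 'bear'
  Word 2: 'heard'
  Word 3: 'runs'
  Word 4: 'door'
  Word 5: 'farmer'
  Word 6: 'girl'
  Word 7: 'eats'
  Word 8: 'below'
  Word 9: 'closed'
Total words: 9

9


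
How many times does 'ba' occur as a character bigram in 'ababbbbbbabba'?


Scanning 'ababbbbbbabba' for bigram 'ba':
  Position 0: 'ab' -> no
  Position 1: 'ba' -> MATCH
  Position 2: 'ab' -> no
  Position 3: 'bb' -> no
  Position 4: 'bb' -> no
  Position 5: 'bb' -> no
  Position 6: 'bb' -> no
  Position 7: 'bb' -> no
  Position 8: 'ba' -> MATCH
  Position 9: 'ab' -> no
  Position 10: 'bb' -> no
  Position 11: 'ba' -> MATCH
Total matches: 3

3


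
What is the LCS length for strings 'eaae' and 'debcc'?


DP table for LCS of 'eaae' and 'debcc':
       d  e  b  c  c
    0  0  0  0  0  0
  e 0  0  1  1  1  1
  a 0  0  1  1  1  1
  a 0  0  1  1  1  1
  e 0  0  1  1  1  1
LCS: 'e'
LCS length = 1

1


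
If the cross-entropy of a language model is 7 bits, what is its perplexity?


Perplexity formula: PP = 2^H
H = 7
PP = 2^7
Steps: 2^1 = 2, 2^2 = 4, 2^3 = 8, 2^4 = 16, 2^5 = 32, 2^6 = 64, 2^7 = 128
PP = 128

128


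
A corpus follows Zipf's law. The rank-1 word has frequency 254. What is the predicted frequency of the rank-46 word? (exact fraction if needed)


Zipf's law: freq(rank) = f1 / rank
f1 = 254, rank = 46
freq = 254 / 46
GCD(254, 46) = 2
Simplified: 127/23

127/23


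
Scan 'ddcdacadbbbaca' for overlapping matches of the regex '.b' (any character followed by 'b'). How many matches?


Pattern: .b means any character followed by 'b'.
Scanning 'ddcdacadbbbaca' position-by-position:
  Pos 0: window 'dd' -> no
  Pos 1: window 'dc' -> no
  Pos 2: window 'cd' -> no
  Pos 3: window 'da' -> no
  Pos 4: window 'ac' -> no
  Pos 5: window 'ca' -> no
  Pos 6: window 'ad' -> no
  Pos 7: window 'db' -> MATCH
  Pos 8: window 'bb' -> MATCH
  Pos 9: window 'bb' -> MATCH
  Pos 10: window 'ba' -> no
  Pos 11: window 'ac' -> no
  Pos 12: window 'ca' -> no
  Pos 13: window 'a' -> no
Total matches: 3

3


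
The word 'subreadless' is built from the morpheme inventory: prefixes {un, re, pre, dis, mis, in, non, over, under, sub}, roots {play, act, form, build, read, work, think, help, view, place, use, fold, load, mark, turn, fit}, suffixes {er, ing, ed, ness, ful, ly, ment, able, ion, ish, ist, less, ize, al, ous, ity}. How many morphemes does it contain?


Segmenting 'subreadless' against the inventory:
  'sub' -> prefix (morpheme 1)
  'read' -> root (morpheme 2)
  'less' -> suffix (morpheme 3)
Total morphemes: 3

3


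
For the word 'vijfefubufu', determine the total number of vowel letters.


Scanning each character of 'vijfefubufu':
  Position 1: 'v' -> consonant (running count: 0)
  Position 2: 'i' -> vowel (running count: 1)
  Position 3: 'j' -> consonant (running count: 1)
  Position 4: 'f' -> consonant (running count: 1)
  Position 5: 'e' -> vowel (running count: 2)
  Position 6: 'f' -> consonant (running count: 2)
  Position 7: 'u' -> vowel (running count: 3)
  Position 8: 'b' -> consonant (running count: 3)
  Position 9: 'u' -> vowel (running count: 4)
  Position 10: 'f' -> consonant (running count: 4)
  Position 11: 'u' -> vowel (running count: 5)
Total vowels: 5

5


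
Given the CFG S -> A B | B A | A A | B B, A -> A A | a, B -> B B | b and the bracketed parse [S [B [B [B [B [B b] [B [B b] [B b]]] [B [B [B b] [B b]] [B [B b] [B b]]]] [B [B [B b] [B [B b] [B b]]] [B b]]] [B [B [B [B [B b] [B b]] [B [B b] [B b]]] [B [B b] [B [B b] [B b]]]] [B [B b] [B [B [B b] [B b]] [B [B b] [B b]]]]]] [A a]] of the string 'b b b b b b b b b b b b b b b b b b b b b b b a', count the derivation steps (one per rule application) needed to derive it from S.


Every bracketed nonterminal node [X ...] in the tree is produced by exactly one rule application.
Reading the tree off as a leftmost derivation:
  Step 1: S  =>  B A   (applied S -> B A)
  Step 2: B A  =>  B B A   (applied B -> B B)
  Step 3: B B A  =>  B B B A   (applied B -> B B)
  Step 4: B B B A  =>  B B B B A   (applied B -> B B)
  Step 5: B B B B A  =>  B B B B B A   (applied B -> B B)
  Step 6: B B B B B A  =>  b B B B B A   (applied B -> b)
  Step 7: b B B B B A  =>  b B B B B B A   (applied B -> B B)
  Step 8: b B B B B B A  =>  b b B B B B A   (applied B -> b)
  Step 9: b b B B B B A  =>  b b b B B B A   (applied B -> b)
  Step 10: b b b B B B A  =>  b b b B B B B A   (applied B -> B B)
  Step 11: b b b B B B B A  =>  b b b B B B B B A   (applied B -> B B)
  Step 12: b b b B B B B B A  =>  b b b b B B B B A   (applied B -> b)
  Step 13: b b b b B B B B A  =>  b b b b b B B B A   (applied B -> b)
  Step 14: b b b b b B B B A  =>  b b b b b B B B B A   (applied B -> B B)
  Step 15: b b b b b B B B B A  =>  b b b b b b B B B A   (applied B -> b)
  Step 16: b b b b b b B B B A  =>  b b b b b b b B B A   (applied B -> b)
  Step 17: b b b b b b b B B A  =>  b b b b b b b B B B A   (applied B -> B B)
  Step 18: b b b b b b b B B B A  =>  b b b b b b b B B B B A   (applied B -> B B)
  Step 19: b b b b b b b B B B B A  =>  b b b b b b b b B B B A   (applied B -> b)
  Step 20: b b b b b b b b B B B A  =>  b b b b b b b b B B B B A   (applied B -> B B)
  Step 21: b b b b b b b b B B B B A  =>  b b b b b b b b b B B B A   (applied B -> b)
  Step 22: b b b b b b b b b B B B A  =>  b b b b b b b b b b B B A   (applied B -> b)
  Step 23: b b b b b b b b b b B B A  =>  b b b b b b b b b b b B A   (applied B -> b)
  Step 24: b b b b b b b b b b b B A  =>  b b b b b b b b b b b B B A   (applied B -> B B)
  Step 25: b b b b b b b b b b b B B A  =>  b b b b b b b b b b b B B B A   (applied B -> B B)
  Step 26: b b b b b b b b b b b B B B A  =>  b b b b b b b b b b b B B B B A   (applied B -> B B)
  Step 27: b b b b b b b b b b b B B B B A  =>  b b b b b b b b b b b B B B B B A   (applied B -> B B)
  Step 28: b b b b b b b b b b b B B B B B A  =>  b b b b b b b b b b b b B B B B A   (applied B -> b)
  Step 29: b b b b b b b b b b b b B B B B A  =>  b b b b b b b b b b b b b B B B A   (applied B -> b)
  Step 30: b b b b b b b b b b b b b B B B A  =>  b b b b b b b b b b b b b B B B B A   (applied B -> B B)
  Step 31: b b b b b b b b b b b b b B B B B A  =>  b b b b b b b b b b b b b b B B B A   (applied B -> b)
  Step 32: b b b b b b b b b b b b b b B B B A  =>  b b b b b b b b b b b b b b b B B A   (applied B -> b)
  Step 33: b b b b b b b b b b b b b b b B B A  =>  b b b b b b b b b b b b b b b B B B A   (applied B -> B B)
  Step 34: b b b b b b b b b b b b b b b B B B A  =>  b b b b b b b b b b b b b b b b B B A   (applied B -> b)
  Step 35: b b b b b b b b b b b b b b b b B B A  =>  b b b b b b b b b b b b b b b b B B B A   (applied B -> B B)
  Step 36: b b b b b b b b b b b b b b b b B B B A  =>  b b b b b b b b b b b b b b b b b B B A   (applied B -> b)
  Step 37: b b b b b b b b b b b b b b b b b B B A  =>  b b b b b b b b b b b b b b b b b b B A   (applied B -> b)
  Step 38: b b b b b b b b b b b b b b b b b b B A  =>  b b b b b b b b b b b b b b b b b b B B A   (applied B -> B B)
  Step 39: b b b b b b b b b b b b b b b b b b B B A  =>  b b b b b b b b b b b b b b b b b b b B A   (applied B -> b)
  Step 40: b b b b b b b b b b b b b b b b b b b B A  =>  b b b b b b b b b b b b b b b b b b b B B A   (applied B -> B B)
  Step 41: b b b b b b b b b b b b b b b b b b b B B A  =>  b b b b b b b b b b b b b b b b b b b B B B A   (applied B -> B B)
  Step 42: b b b b b b b b b b b b b b b b b b b B B B A  =>  b b b b b b b b b b b b b b b b b b b b B B A   (applied B -> b)
  Step 43: b b b b b b b b b b b b b b b b b b b b B B A  =>  b b b b b b b b b b b b b b b b b b b b b B A   (applied B -> b)
  Step 44: b b b b b b b b b b b b b b b b b b b b b B A  =>  b b b b b b b b b b b b b b b b b b b b b B B A   (applied B -> B B)
  Step 45: b b b b b b b b b b b b b b b b b b b b b B B A  =>  b b b b b b b b b b b b b b b b b b b b b b B A   (applied B -> b)
  Step 46: b b b b b b b b b b b b b b b b b b b b b b B A  =>  b b b b b b b b b b b b b b b b b b b b b b b A   (applied B -> b)
  Step 47: b b b b b b b b b b b b b b b b b b b b b b b A  =>  b b b b b b b b b b b b b b b b b b b b b b b a   (applied A -> a)
Final yield: b b b b b b b b b b b b b b b b b b b b b b b a
Total rewrite steps: 47

47


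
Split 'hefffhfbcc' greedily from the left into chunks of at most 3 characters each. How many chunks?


'hefffhfbcc' has 10 characters.
Chunking with max size 3:
  Chunk 1: 'hef' (positions 0-2)
  Chunk 2: 'ffh' (positions 3-5)
  Chunk 3: 'fbc' (positions 6-8)
  Chunk 4: 'c' (positions 9-9)
Total chunks: ceil(10 / 3) = 4

4


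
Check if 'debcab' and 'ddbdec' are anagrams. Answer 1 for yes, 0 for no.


Sort characters of 'debcab': 'abbcde'
Sort characters of 'ddbdec': 'bcddde'
Sorted forms differ -> they are NOT anagrams
Result: 0

0


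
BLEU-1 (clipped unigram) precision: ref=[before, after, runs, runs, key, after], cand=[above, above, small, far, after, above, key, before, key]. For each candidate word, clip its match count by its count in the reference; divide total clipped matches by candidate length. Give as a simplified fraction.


Reference word counts: {'after': 2, 'before': 1, 'key': 1, 'runs': 2}
Checking each candidate word (with clipping):
  'above' -> not in reference -> no match (matches: 0)
  'above' -> not in reference -> no match (matches: 0)
  'small' -> not in reference -> no match (matches: 0)
  'far' -> not in reference -> no match (matches: 0)
  'after' -> in reference (ref count 2, used 1/2) -> match (matches: 1)
  'above' -> not in reference -> no match (matches: 1)
  'key' -> in reference (ref count 1, used 1/1) -> match (matches: 2)
  'before' -> in reference (ref count 1, used 1/1) -> match (matches: 3)
  'key' -> ref count 1 already used up (1/1) -> clipped, no match (matches: 3)
Clipped matches: 3, Candidate length: 9
Precision = 3/9 = 1/3

1/3


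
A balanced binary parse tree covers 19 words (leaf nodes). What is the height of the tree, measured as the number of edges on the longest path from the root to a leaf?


In a balanced binary tree with n leaves the deepest leaf is ceil(log2(n)) edges below the root.
log2(19) = 4.2479
ceil(4.2479) = 5
height (edges) = 5

5


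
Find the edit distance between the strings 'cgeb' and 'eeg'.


Building DP table for s1='cgeb' (len 4) and s2='eeg' (len 3):
       e  e  g
    0  1  2  3
  c 1  1  2  3
  g 2  2  2  2
  e 3  2  2  3
  b 4  3  3  3
Edit distance = dp[4][3] = 3

3


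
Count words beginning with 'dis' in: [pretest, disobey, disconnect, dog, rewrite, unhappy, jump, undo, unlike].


Checking each word for prefix 'dis':
  'pretest' -> no (count: 0)
  'disobey' -> YES, starts with 'dis' (count: 1)
  'disconnect' -> YES, starts with 'dis' (count: 2)
  'dog' -> no (count: 2)
  'rewrite' -> no (count: 2)
  'unhappy' -> no (count: 2)
  'jump' -> no (count: 2)
  'undo' -> no (count: 2)
  'unlike' -> no (count: 2)
Total with prefix 'dis': 2

2


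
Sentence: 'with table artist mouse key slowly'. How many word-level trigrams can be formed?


Word trigrams from [6] words:
  Trigram 1: (with table artist)
  Trigram 2: (table artist mouse)
  Trigram 3: (artist mouse key)
  Trigram 4: (mouse key slowly)
Total word trigrams: 6 - 2 = 4

4


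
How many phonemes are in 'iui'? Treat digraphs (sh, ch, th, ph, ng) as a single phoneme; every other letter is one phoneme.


Parsing 'iui' greedily, digraphs first:
  'i' -> vowel phoneme (phonemes so far: 1)
  'u' -> vowel phoneme (phonemes so far: 2)
  'i' -> vowel phoneme (phonemes so far: 3)
Total phonemes: 3

3


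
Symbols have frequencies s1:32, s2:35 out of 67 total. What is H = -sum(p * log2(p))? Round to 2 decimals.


Computing entropy H = -sum(p_i * log2(p_i)):
  s1: p = 32/67 = 0.4776, -p*log2(p) = 0.5092
  s2: p = 35/67 = 0.5224, -p*log2(p) = 0.4894
H = sum of terms = 0.9986
Rounded to 2 decimals: 1.00

1.00


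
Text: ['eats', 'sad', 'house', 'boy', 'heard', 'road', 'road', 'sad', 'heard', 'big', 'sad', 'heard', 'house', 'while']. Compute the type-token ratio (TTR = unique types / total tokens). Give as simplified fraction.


Tokens: 14
Unique types: ('big', 'boy', 'eats', 'heard', 'house', 'road', 'sad', 'while') = 8
TTR = 8/14
Simplify: divide both by 2 -> 4/7
TTR = 4/7

4/7


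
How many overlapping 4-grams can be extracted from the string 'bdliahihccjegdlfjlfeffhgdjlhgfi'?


String 'bdliahihccjegdlfjlfeffhgdjlhgfi' has length L = 31.
Number of overlapping n-grams = L - n + 1
Substituting: 31 - 4 + 1 = 28

28


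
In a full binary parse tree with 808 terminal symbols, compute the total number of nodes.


Leaf nodes (terminals): 808
Internal nodes = n - 1 = 808 - 1 = 807
Total = leaves + internal = 808 + 807 = 1615

1615


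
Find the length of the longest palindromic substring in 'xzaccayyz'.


Scanning 'xzaccayyz' for palindromic substrings.
Substring at positions 2-5: 'acca'.
Check: reverse('acca') = 'acca' -> palindrome confirmed.
Neighbouring characters ('z' / 'y') break symmetry, so it cannot extend further.
No longer palindromic substring exists; longest length = 4

4


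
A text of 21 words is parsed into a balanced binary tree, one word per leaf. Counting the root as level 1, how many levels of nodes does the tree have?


In a balanced binary tree with n leaves the deepest leaf is ceil(log2(n)) edges below the root,
so counting node levels inclusive of root and leaves gives ceil(log2(n)) + 1 levels.
log2(21) = 4.3923
ceil(4.3923) = 5
levels = 5 + 1 = 6

6


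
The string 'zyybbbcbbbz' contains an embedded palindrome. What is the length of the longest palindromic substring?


Scanning 'zyybbbcbbbz' for palindromic substrings.
Substring at positions 3-9: 'bbbcbbb'.
Check: reverse('bbbcbbb') = 'bbbcbbb' -> palindrome confirmed.
Neighbouring characters ('y' / 'z') break symmetry, so it cannot extend further.
No longer palindromic substring exists; longest length = 7

7


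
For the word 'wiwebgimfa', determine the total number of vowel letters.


Scanning each character of 'wiwebgimfa':
  Position 1: 'w' -> consonant (running count: 0)
  Position 2: 'i' -> vowel (running count: 1)
  Position 3: 'w' -> consonant (running count: 1)
  Position 4: 'e' -> vowel (running count: 2)
  Position 5: 'b' -> consonant (running count: 2)
  Position 6: 'g' -> consonant (running count: 2)
  Position 7: 'i' -> vowel (running count: 3)
  Position 8: 'm' -> consonant (running count: 3)
  Position 9: 'f' -> consonant (running count: 3)
  Position 10: 'a' -> vowel (running count: 4)
Total vowels: 4

4


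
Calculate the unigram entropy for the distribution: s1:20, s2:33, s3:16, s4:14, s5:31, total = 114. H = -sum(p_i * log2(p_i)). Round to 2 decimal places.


Computing entropy H = -sum(p_i * log2(p_i)):
  s1: p = 20/114 = 0.1754, -p*log2(p) = 0.4405
  s2: p = 33/114 = 0.2895, -p*log2(p) = 0.5177
  s3: p = 16/114 = 0.1404, -p*log2(p) = 0.3976
  s4: p = 14/114 = 0.1228, -p*log2(p) = 0.3716
  s5: p = 31/114 = 0.2719, -p*log2(p) = 0.5109
H = sum of terms = 2.2383
Rounded to 2 decimals: 2.24

2.24


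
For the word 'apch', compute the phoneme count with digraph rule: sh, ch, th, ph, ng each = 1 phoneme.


Parsing 'apch' greedily, digraphs first:
  'a' -> vowel phoneme (phonemes so far: 1)
  'p' -> consonant phoneme (phonemes so far: 2)
  'ch' -> digraph (1 consonant phoneme) (phonemes so far: 3)
Total phonemes: 3

3


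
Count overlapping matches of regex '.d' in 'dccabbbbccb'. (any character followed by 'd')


Pattern: .d means any character followed by 'd'.
Scanning 'dccabbbbccb' position-by-position:
  Pos 0: window 'dc' -> no
  Pos 1: window 'cc' -> no
  Pos 2: window 'ca' -> no
  Pos 3: window 'ab' -> no
  Pos 4: window 'bb' -> no
  Pos 5: window 'bb' -> no
  Pos 6: window 'bb' -> no
  Pos 7: window 'bc' -> no
  Pos 8: window 'cc' -> no
  Pos 9: window 'cb' -> no
  Pos 10: window 'b' -> no
Total matches: 0

0


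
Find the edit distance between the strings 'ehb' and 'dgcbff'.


Building DP table for s1='ehb' (len 3) and s2='dgcbff' (len 6):
       d  g  c  b  f  f
    0  1  2  3  4  5  6
  e 1  1  2  3  4  5  6
  h 2  2  2  3  4  5  6
  b 3  3  3  3  3  4  5
Edit distance = dp[3][6] = 5

5


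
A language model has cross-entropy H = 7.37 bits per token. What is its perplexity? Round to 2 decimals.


Perplexity formula: PP = 2^H
H = 7.37
PP = 2^7.37
Decompose: 2^7.37 = 2^7 * 2^0.37
2^7 = 128, 2^0.37 ~ 1.2923528
PP ~ 128 * 1.2923528 = 165.4211584
Rounded to 2 decimals: 165.42

165.42


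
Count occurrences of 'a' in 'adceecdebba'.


Scanning 'adceecdebba' for 'a':
  Position 0: 'a' -> MATCH (count: 1)
  Position 10: 'a' -> MATCH (count: 2)
Total occurrences of 'a': 2

2


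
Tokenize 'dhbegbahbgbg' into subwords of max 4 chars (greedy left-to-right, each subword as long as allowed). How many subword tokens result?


'dhbegbahbgbg' has 12 characters.
Chunking with max size 4:
  Chunk 1: 'dhbe' (positions 0-3)
  Chunk 2: 'gbah' (positions 4-7)
  Chunk 3: 'bgbg' (positions 8-11)
Total chunks: ceil(12 / 4) = 3

3


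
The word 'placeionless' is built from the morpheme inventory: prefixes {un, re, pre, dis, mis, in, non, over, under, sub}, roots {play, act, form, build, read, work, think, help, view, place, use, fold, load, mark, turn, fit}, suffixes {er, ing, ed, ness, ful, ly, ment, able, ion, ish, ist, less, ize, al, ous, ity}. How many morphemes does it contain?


Segmenting 'placeionless' against the inventory:
  'place' -> root (morpheme 1)
  'ion' -> suffix (morpheme 2)
  'less' -> suffix (morpheme 3)
Total morphemes: 3

3


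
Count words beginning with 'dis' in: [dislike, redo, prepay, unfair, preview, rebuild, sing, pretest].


Checking each word for prefix 'dis':
  'dislike' -> YES, starts with 'dis' (count: 1)
  'redo' -> no (count: 1)
  'prepay' -> no (count: 1)
  'unfair' -> no (count: 1)
  'preview' -> no (count: 1)
  'rebuild' -> no (count: 1)
  'sing' -> no (count: 1)
  'pretest' -> no (count: 1)
Total with prefix 'dis': 1

1


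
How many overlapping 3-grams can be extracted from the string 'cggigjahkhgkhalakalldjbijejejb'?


String 'cggigjahkhgkhalakalldjbijejejb' has length L = 30.
Number of overlapping n-grams = L - n + 1
Substituting: 30 - 3 + 1 = 28

28


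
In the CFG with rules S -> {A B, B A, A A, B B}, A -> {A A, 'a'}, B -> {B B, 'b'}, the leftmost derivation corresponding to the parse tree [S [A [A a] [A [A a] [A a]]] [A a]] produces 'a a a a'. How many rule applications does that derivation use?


Every bracketed nonterminal node [X ...] in the tree is produced by exactly one rule application.
Reading the tree off as a leftmost derivation:
  Step 1: S  =>  A A   (applied S -> A A)
  Step 2: A A  =>  A A A   (applied A -> A A)
  Step 3: A A A  =>  a A A   (applied A -> a)
  Step 4: a A A  =>  a A A A   (applied A -> A A)
  Step 5: a A A A  =>  a a A A   (applied A -> a)
  Step 6: a a A A  =>  a a a A   (applied A -> a)
  Step 7: a a a A  =>  a a a a   (applied A -> a)
Final yield: a a a a
Total rewrite steps: 7

7


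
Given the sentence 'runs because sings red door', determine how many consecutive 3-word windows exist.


Word trigrams from [5] words:
  Trigram 1: (runs because sings)
  Trigram 2: (because sings red)
  Trigram 3: (sings red door)
Total word trigrams: 5 - 2 = 3

3


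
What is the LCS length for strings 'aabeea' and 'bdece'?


DP table for LCS of 'aabeea' and 'bdece':
       b  d  e  c  e
    0  0  0  0  0  0
  a 0  0  0  0  0  0
  a 0  0  0  0  0  0
  b 0  1  1  1  1  1
  e 0  1  1  2  2  2
  e 0  1  1  2  2  3
  a 0  1  1  2  2  3
LCS: 'bee'
LCS length = 3

3


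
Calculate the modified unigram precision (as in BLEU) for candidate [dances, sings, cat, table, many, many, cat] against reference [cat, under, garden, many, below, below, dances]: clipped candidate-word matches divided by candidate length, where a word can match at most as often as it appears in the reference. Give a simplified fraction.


Reference word counts: {'below': 2, 'cat': 1, 'dances': 1, 'garden': 1, 'many': 1, 'under': 1}
Checking each candidate word (with clipping):
  'dances' -> in reference (ref count 1, used 1/1) -> match (matches: 1)
  'sings' -> not in reference -> no match (matches: 1)
  'cat' -> in reference (ref count 1, used 1/1) -> match (matches: 2)
  'table' -> not in reference -> no match (matches: 2)
  'many' -> in reference (ref count 1, used 1/1) -> match (matches: 3)
  'many' -> ref count 1 already used up (1/1) -> clipped, no match (matches: 3)
  'cat' -> ref count 1 already used up (1/1) -> clipped, no match (matches: 3)
Clipped matches: 3, Candidate length: 7
Precision = 3/7

3/7


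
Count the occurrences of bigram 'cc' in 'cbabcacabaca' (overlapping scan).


Scanning 'cbabcacabaca' for bigram 'cc':
  Position 0: 'cb' -> no
  Position 1: 'ba' -> no
  Position 2: 'ab' -> no
  Position 3: 'bc' -> no
  Position 4: 'ca' -> no
  Position 5: 'ac' -> no
  Position 6: 'ca' -> no
  Position 7: 'ab' -> no
  Position 8: 'ba' -> no
  Position 9: 'ac' -> no
  Position 10: 'ca' -> no
Total matches: 0

0


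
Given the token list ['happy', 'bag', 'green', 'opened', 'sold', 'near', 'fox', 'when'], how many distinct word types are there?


Listing all tokens and tracking unique types:
  Token 1: 'happy' -> NEW (unique so far: 1)
  Token 2: 'bag' -> NEW (unique so far: 2)
  Token 3: 'green' -> NEW (unique so far: 3)
  Token 4: 'opened' -> NEW (unique so far: 4)
  Token 5: 'sold' -> NEW (unique so far: 5)
  Token 6: 'near' -> NEW (unique so far: 6)
  Token 7: 'fox' -> NEW (unique so far: 7)
  Token 8: 'when' -> NEW (unique so far: 8)
Unique types: ('bag', 'fox', 'green', 'happy', 'near', 'opened', 'sold', 'when')
Vocabulary size: 8

8


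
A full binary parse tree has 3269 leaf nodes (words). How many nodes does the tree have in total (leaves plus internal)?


Leaf nodes (terminals): 3269
Internal nodes = n - 1 = 3269 - 1 = 3268
Total = leaves + internal = 3269 + 3268 = 6537

6537


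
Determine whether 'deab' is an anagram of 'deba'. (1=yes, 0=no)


Sort characters of 'deab': 'abde'
Sort characters of 'deba': 'abde'
Sorted forms match -> they ARE anagrams
Result: 1

1


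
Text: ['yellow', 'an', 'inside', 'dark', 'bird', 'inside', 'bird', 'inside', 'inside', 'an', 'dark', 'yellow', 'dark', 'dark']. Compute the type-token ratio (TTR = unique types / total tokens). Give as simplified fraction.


Tokens: 14
Unique types: ('an', 'bird', 'dark', 'inside', 'yellow') = 5
TTR = 5/14
Already in lowest terms.

5/14


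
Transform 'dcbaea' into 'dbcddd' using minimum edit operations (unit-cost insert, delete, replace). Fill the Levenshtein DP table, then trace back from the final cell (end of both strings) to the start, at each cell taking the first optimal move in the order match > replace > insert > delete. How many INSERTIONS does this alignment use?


Edit distance = 5. Backtracking from cell (6, 6) with preference match > replace > insert > delete,
then listing the resulting alignment 'dcbaea' -> 'dbcddd' left to right:
  Step 1: keep 'd'
  Step 2: replace c->b
  Step 3: replace b->c
  Step 4: replace a->d
  Step 5: replace e->d
  Step 6: replace a->d
Total insertions: 0

0


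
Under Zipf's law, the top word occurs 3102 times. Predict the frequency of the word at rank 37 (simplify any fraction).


Zipf's law: freq(rank) = f1 / rank
f1 = 3102, rank = 37
freq = 3102 / 37
GCD(3102, 37) = 1
Simplified: 3102/37

3102/37


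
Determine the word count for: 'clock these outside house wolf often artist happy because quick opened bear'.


Counting words by splitting on spaces:
  Word 1: 'clock'
  Word 2: 'these'
  Word 3: 'outside'
  Word 4: 'house'
  Word 5: 'wolf'
  Word 6: 'often'
  Word 7: 'artist'
  Word 8: 'happy'
  Word 9: 'because'
  Word 10: 'quick'
  Word 11: 'opened'
  Word 12: 'bear'
Total words: 12

12


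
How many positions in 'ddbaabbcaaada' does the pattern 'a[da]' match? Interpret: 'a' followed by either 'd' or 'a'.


Pattern: a[da] means 'a' followed by either 'd' or 'a'.
Scanning 'ddbaabbcaaada' position-by-position:
  Pos 0: window 'dd' -> no
  Pos 1: window 'db' -> no
  Pos 2: window 'ba' -> no
  Pos 3: window 'aa' -> MATCH
  Pos 4: window 'ab' -> no
  Pos 5: window 'bb' -> no
  Pos 6: window 'bc' -> no
  Pos 7: window 'ca' -> no
  Pos 8: window 'aa' -> MATCH
  Pos 9: window 'aa' -> MATCH
  Pos 10: window 'ad' -> MATCH
  Pos 11: window 'da' -> no
  Pos 12: window 'a' -> no
Total matches: 4

4


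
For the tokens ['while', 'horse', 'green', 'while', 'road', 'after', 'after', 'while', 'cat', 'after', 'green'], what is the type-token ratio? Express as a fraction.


Tokens: 11
Unique types: ('after', 'cat', 'green', 'horse', 'road', 'while') = 6
TTR = 6/11
Already in lowest terms.

6/11


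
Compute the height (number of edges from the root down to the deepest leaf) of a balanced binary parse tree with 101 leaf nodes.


In a balanced binary tree with n leaves the deepest leaf is ceil(log2(n)) edges below the root.
log2(101) = 6.6582
ceil(6.6582) = 7
height (edges) = 7

7


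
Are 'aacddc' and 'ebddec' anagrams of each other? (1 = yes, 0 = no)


Sort characters of 'aacddc': 'aaccdd'
Sort characters of 'ebddec': 'bcddee'
Sorted forms differ -> they are NOT anagrams
Result: 0

0


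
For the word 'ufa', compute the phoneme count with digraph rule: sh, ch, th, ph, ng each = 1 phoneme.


Parsing 'ufa' greedily, digraphs first:
  'u' -> vowel phoneme (phonemes so far: 1)
  'f' -> consonant phoneme (phonemes so far: 2)
  'a' -> vowel phoneme (phonemes so far: 3)
Total phonemes: 3

3


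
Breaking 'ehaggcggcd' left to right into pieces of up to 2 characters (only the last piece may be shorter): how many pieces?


'ehaggcggcd' has 10 characters.
Chunking with max size 2:
  Chunk 1: 'eh' (positions 0-1)
  Chunk 2: 'ag' (positions 2-3)
  Chunk 3: 'gc' (positions 4-5)
  Chunk 4: 'gg' (positions 6-7)
  Chunk 5: 'cd' (positions 8-9)
Total chunks: ceil(10 / 2) = 5

5


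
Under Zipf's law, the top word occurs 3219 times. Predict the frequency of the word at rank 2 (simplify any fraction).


Zipf's law: freq(rank) = f1 / rank
f1 = 3219, rank = 2
freq = 3219 / 2
GCD(3219, 2) = 1
Simplified: 3219/2

3219/2


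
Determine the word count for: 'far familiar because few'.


Counting words by splitting on spaces:
  Word 1: 'far'
  Word 2: 'familiar'
  Word 3: 'because'
  Word 4: 'few'
Total words: 4

4


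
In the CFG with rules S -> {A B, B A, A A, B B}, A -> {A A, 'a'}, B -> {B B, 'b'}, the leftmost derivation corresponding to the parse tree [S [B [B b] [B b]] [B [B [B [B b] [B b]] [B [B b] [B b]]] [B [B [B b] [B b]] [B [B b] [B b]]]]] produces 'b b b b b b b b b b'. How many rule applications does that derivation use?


Every bracketed nonterminal node [X ...] in the tree is produced by exactly one rule application.
Reading the tree off as a leftmost derivation:
  Step 1: S  =>  B B   (applied S -> B B)
  Step 2: B B  =>  B B B   (applied B -> B B)
  Step 3: B B B  =>  b B B   (applied B -> b)
  Step 4: b B B  =>  b b B   (applied B -> b)
  Step 5: b b B  =>  b b B B   (applied B -> B B)
  Step 6: b b B B  =>  b b B B B   (applied B -> B B)
  Step 7: b b B B B  =>  b b B B B B   (applied B -> B B)
  Step 8: b b B B B B  =>  b b b B B B   (applied B -> b)
  Step 9: b b b B B B  =>  b b b b B B   (applied B -> b)
  Step 10: b b b b B B  =>  b b b b B B B   (applied B -> B B)
  Step 11: b b b b B B B  =>  b b b b b B B   (applied B -> b)
  Step 12: b b b b b B B  =>  b b b b b b B   (applied B -> b)
  Step 13: b b b b b b B  =>  b b b b b b B B   (applied B -> B B)
  Step 14: b b b b b b B B  =>  b b b b b b B B B   (applied B -> B B)
  Step 15: b b b b b b B B B  =>  b b b b b b b B B   (applied B -> b)
  Step 16: b b b b b b b B B  =>  b b b b b b b b B   (applied B -> b)
  Step 17: b b b b b b b b B  =>  b b b b b b b b B B   (applied B -> B B)
  Step 18: b b b b b b b b B B  =>  b b b b b b b b b B   (applied B -> b)
  Step 19: b b b b b b b b b B  =>  b b b b b b b b b b   (applied B -> b)
Final yield: b b b b b b b b b b
Total rewrite steps: 19

19


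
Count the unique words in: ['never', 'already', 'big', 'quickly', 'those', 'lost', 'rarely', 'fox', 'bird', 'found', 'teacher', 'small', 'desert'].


Listing all tokens and tracking unique types:
  Token 1: 'never' -> NEW (unique so far: 1)
  Token 2: 'already' -> NEW (unique so far: 2)
  Token 3: 'big' -> NEW (unique so far: 3)
  Token 4: 'quickly' -> NEW (unique so far: 4)
  Token 5: 'those' -> NEW (unique so far: 5)
  Token 6: 'lost' -> NEW (unique so far: 6)
  Token 7: 'rarely' -> NEW (unique so far: 7)
  Token 8: 'fox' -> NEW (unique so far: 8)
  Token 9: 'bird' -> NEW (unique so far: 9)
  Token 10: 'found' -> NEW (unique so far: 10)
  Token 11: 'teacher' -> NEW (unique so far: 11)
  Token 12: 'small' -> NEW (unique so far: 12)
  Token 13: 'desert' -> NEW (unique so far: 13)
Unique types: ('already', 'big', 'bird', 'desert', 'found', 'fox', 'lost', 'never', 'quickly', 'rarely', 'small', 'teacher', 'those')
Vocabulary size: 13

13


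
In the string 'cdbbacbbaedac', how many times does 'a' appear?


Scanning 'cdbbacbbaedac' for 'a':
  Position 4: 'a' -> MATCH (count: 1)
  Position 8: 'a' -> MATCH (count: 2)
  Position 11: 'a' -> MATCH (count: 3)
Total occurrences of 'a': 3

3


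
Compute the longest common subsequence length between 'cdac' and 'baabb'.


DP table for LCS of 'cdac' and 'baabb':
       b  a  a  b  b
    0  0  0  0  0  0
  c 0  0  0  0  0  0
  d 0  0  0  0  0  0
  a 0  0  1  1  1  1
  c 0  0  1  1  1  1
LCS: 'a'
LCS length = 1

1


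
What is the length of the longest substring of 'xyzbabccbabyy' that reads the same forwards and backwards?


Scanning 'xyzbabccbabyy' for palindromic substrings.
Substring at positions 3-10: 'babccbab'.
Check: reverse('babccbab') = 'babccbab' -> palindrome confirmed.
Neighbouring characters ('z' / 'y') break symmetry, so it cannot extend further.
No longer palindromic substring exists; longest length = 8

8


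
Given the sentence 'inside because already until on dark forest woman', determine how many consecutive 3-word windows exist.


Word trigrams from [8] words:
  Trigram 1: (inside because already)
  Trigram 2: (because already until)
  Trigram 3: (already until on)
  Trigram 4: (until on dark)
  Trigram 5: (on dark forest)
  Trigram 6: (dark forest woman)
Total word trigrams: 8 - 2 = 6

6


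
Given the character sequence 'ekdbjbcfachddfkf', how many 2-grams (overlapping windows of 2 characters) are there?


String 'ekdbjbcfachddfkf' has length L = 16.
Number of overlapping n-grams = L - n + 1
Substituting: 16 - 2 + 1 = 15

15


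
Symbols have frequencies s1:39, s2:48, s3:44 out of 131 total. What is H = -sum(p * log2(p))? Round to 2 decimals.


Computing entropy H = -sum(p_i * log2(p_i)):
  s1: p = 39/131 = 0.2977, -p*log2(p) = 0.5204
  s2: p = 48/131 = 0.3664, -p*log2(p) = 0.5307
  s3: p = 44/131 = 0.3359, -p*log2(p) = 0.5287
H = sum of terms = 1.5798
Rounded to 2 decimals: 1.58

1.58


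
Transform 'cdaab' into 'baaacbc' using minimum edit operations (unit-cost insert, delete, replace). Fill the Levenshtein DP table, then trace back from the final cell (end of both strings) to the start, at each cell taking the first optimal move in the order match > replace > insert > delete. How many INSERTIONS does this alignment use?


Edit distance = 4. Backtracking from cell (5, 7) with preference match > replace > insert > delete,
then listing the resulting alignment 'cdaab' -> 'baaacbc' left to right:
  Step 1: replace c->b
  Step 2: replace d->a
  Step 3: keep 'a'
  Step 4: keep 'a'
  Step 5: insert 'c' [insertion #1]
  Step 6: keep 'b'
  Step 7: insert 'c' [insertion #2]
Total insertions: 2

2


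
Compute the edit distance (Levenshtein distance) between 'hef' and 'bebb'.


Building DP table for s1='hef' (len 3) and s2='bebb' (len 4):
       b  e  b  b
    0  1  2  3  4
  h 1  1  2  3  4
  e 2  2  1  2  3
  f 3  3  2  2  3
Edit distance = dp[3][4] = 3

3


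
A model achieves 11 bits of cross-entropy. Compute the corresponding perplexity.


Perplexity formula: PP = 2^H
H = 11
PP = 2^11
PP = 2^11 = 2048

2048


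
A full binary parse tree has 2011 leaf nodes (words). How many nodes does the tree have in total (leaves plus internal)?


Leaf nodes (terminals): 2011
Internal nodes = n - 1 = 2011 - 1 = 2010
Total = leaves + internal = 2011 + 2010 = 4021

4021


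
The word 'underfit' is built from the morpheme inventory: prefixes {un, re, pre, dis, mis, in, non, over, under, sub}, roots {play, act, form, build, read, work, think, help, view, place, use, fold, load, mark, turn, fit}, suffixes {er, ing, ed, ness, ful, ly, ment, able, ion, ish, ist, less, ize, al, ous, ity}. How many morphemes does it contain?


Segmenting 'underfit' against the inventory:
  'under' -> prefix (morpheme 1)
  'fit' -> root (morpheme 2)
Total morphemes: 2

2


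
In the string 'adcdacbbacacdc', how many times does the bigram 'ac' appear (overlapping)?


Scanning 'adcdacbbacacdc' for bigram 'ac':
  Position 0: 'ad' -> no
  Position 1: 'dc' -> no
  Position 2: 'cd' -> no
  Position 3: 'da' -> no
  Position 4: 'ac' -> MATCH
  Position 5: 'cb' -> no
  Position 6: 'bb' -> no
  Position 7: 'ba' -> no
  Position 8: 'ac' -> MATCH
  Position 9: 'ca' -> no
  Position 10: 'ac' -> MATCH
  Position 11: 'cd' -> no
  Position 12: 'dc' -> no
Total matches: 3

3


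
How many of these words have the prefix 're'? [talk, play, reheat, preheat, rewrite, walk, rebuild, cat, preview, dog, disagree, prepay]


Checking each word for prefix 're':
  'talk' -> no (count: 0)
  'play' -> no (count: 0)
  'reheat' -> YES, starts with 're' (count: 1)
  'preheat' -> no (count: 1)
  'rewrite' -> YES, starts with 're' (count: 2)
  'walk' -> no (count: 2)
  'rebuild' -> YES, starts with 're' (count: 3)
  'cat' -> no (count: 3)
  'preview' -> no (count: 3)
  'dog' -> no (count: 3)
  'disagree' -> no (count: 3)
  'prepay' -> no (count: 3)
Total with prefix 're': 3

3


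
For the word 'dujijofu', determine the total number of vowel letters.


Scanning each character of 'dujijofu':
  Position 1: 'd' -> consonant (running count: 0)
  Position 2: 'u' -> vowel (running count: 1)
  Position 3: 'j' -> consonant (running count: 1)
  Position 4: 'i' -> vowel (running count: 2)
  Position 5: 'j' -> consonant (running count: 2)
  Position 6: 'o' -> vowel (running count: 3)
  Position 7: 'f' -> consonant (running count: 3)
  Position 8: 'u' -> vowel (running count: 4)
Total vowels: 4

4
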